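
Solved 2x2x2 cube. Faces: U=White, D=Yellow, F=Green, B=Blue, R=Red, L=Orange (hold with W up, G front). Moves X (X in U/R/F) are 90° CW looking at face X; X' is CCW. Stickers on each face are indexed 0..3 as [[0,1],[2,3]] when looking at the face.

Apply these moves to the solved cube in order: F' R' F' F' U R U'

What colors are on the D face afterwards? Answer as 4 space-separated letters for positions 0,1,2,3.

Answer: B O Y O

Derivation:
After move 1 (F'): F=GGGG U=WWRR R=YRYR D=OOYY L=OWOW
After move 2 (R'): R=RRYY U=WBRB F=GWGR D=OGYG B=YBOB
After move 3 (F'): F=WRGG U=WBRY R=GROY D=WWYG L=OBOR
After move 4 (F'): F=RGWG U=WBGO R=WRWY D=BRYG L=OYOR
After move 5 (U): U=GWOB F=WRWG R=YBWY B=OYOB L=RGOR
After move 6 (R): R=WYYB U=GROG F=WRWG D=BOYO B=BYWB
After move 7 (U'): U=RGGO F=RGWG R=WRYB B=WYWB L=BYOR
Query: D face = BOYO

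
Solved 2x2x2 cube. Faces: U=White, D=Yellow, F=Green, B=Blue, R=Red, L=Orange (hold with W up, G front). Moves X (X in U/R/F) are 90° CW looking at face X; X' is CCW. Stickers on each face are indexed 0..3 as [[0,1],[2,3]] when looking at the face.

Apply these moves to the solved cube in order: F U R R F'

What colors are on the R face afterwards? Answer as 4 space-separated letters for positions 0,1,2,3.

Answer: W W R B

Derivation:
After move 1 (F): F=GGGG U=WWOO R=WRWR D=RRYY L=OYOY
After move 2 (U): U=OWOW F=WRGG R=BBWR B=OYBB L=GGOY
After move 3 (R): R=WBRB U=OROG F=WRGY D=RBYO B=WYWB
After move 4 (R): R=RWBB U=OROY F=WBGO D=RWYW B=GYRB
After move 5 (F'): F=BOWG U=ORRB R=WWRB D=GYYW L=GYOO
Query: R face = WWRB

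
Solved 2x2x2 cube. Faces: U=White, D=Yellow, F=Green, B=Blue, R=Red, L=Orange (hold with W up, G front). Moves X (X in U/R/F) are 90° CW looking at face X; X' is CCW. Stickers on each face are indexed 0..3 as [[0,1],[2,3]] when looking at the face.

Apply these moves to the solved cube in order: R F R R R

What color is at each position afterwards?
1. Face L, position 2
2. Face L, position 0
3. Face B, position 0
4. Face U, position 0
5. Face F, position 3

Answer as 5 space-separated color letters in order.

Answer: O O B W O

Derivation:
After move 1 (R): R=RRRR U=WGWG F=GYGY D=YBYB B=WBWB
After move 2 (F): F=GGYY U=WGOO R=WRGR D=RRYB L=OYOB
After move 3 (R): R=GWRR U=WGOY F=GRYB D=RWYW B=OBGB
After move 4 (R): R=RGRW U=WROB F=GWYW D=RGYO B=YBGB
After move 5 (R): R=RRWG U=WWOW F=GGYO D=RGYY B=BBRB
Query 1: L[2] = O
Query 2: L[0] = O
Query 3: B[0] = B
Query 4: U[0] = W
Query 5: F[3] = O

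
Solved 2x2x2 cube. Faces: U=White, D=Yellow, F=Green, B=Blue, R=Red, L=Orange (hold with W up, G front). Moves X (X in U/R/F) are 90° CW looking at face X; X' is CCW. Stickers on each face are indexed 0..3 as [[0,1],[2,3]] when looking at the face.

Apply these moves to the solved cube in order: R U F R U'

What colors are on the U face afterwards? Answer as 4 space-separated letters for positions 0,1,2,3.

Answer: R R W O

Derivation:
After move 1 (R): R=RRRR U=WGWG F=GYGY D=YBYB B=WBWB
After move 2 (U): U=WWGG F=RRGY R=WBRR B=OOWB L=GYOO
After move 3 (F): F=GRYR U=WWOY R=GBGR D=RWYB L=GYOB
After move 4 (R): R=GGRB U=WROR F=GWYB D=RWYO B=YOWB
After move 5 (U'): U=RRWO F=GYYB R=GWRB B=GGWB L=YOOB
Query: U face = RRWO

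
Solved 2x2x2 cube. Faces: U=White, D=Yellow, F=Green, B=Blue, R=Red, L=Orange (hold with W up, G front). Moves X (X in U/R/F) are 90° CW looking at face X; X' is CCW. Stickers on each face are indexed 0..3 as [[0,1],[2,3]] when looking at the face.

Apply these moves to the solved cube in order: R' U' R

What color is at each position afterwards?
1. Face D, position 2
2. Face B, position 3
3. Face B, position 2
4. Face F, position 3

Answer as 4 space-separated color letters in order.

Answer: Y B B G

Derivation:
After move 1 (R'): R=RRRR U=WBWB F=GWGW D=YGYG B=YBYB
After move 2 (U'): U=BBWW F=OOGW R=GWRR B=RRYB L=YBOO
After move 3 (R): R=RGRW U=BOWW F=OGGG D=YYYR B=WRBB
Query 1: D[2] = Y
Query 2: B[3] = B
Query 3: B[2] = B
Query 4: F[3] = G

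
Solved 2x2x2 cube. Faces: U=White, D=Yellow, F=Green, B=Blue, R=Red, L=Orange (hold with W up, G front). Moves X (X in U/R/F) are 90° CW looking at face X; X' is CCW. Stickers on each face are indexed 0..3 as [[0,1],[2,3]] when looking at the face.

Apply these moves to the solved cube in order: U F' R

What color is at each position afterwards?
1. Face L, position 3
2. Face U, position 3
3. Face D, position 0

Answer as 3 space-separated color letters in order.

Answer: W G G

Derivation:
After move 1 (U): U=WWWW F=RRGG R=BBRR B=OOBB L=GGOO
After move 2 (F'): F=RGRG U=WWBR R=YBYR D=GOYY L=GWOW
After move 3 (R): R=YYRB U=WGBG F=RORY D=GBYO B=ROWB
Query 1: L[3] = W
Query 2: U[3] = G
Query 3: D[0] = G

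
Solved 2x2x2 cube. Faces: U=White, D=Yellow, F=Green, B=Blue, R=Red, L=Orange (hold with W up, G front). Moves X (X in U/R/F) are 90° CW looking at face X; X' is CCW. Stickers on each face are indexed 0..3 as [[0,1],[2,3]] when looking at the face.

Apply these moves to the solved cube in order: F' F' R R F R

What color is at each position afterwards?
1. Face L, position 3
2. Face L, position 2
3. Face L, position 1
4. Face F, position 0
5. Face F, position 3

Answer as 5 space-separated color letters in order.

After move 1 (F'): F=GGGG U=WWRR R=YRYR D=OOYY L=OWOW
After move 2 (F'): F=GGGG U=WWYY R=OROR D=WWYY L=OROR
After move 3 (R): R=OORR U=WGYG F=GWGY D=WBYB B=YBWB
After move 4 (R): R=RORO U=WWYY F=GBGB D=WWYY B=GBGB
After move 5 (F): F=GGBB U=WWRR R=YOYO D=RRYY L=OWOW
After move 6 (R): R=YYOO U=WGRB F=GRBY D=RGYG B=RBWB
Query 1: L[3] = W
Query 2: L[2] = O
Query 3: L[1] = W
Query 4: F[0] = G
Query 5: F[3] = Y

Answer: W O W G Y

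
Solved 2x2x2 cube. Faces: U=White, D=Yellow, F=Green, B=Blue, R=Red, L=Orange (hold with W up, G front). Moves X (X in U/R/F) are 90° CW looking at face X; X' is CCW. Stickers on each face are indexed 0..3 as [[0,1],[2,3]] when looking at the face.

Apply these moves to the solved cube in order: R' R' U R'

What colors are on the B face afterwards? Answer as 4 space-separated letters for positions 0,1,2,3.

Answer: W O W B

Derivation:
After move 1 (R'): R=RRRR U=WBWB F=GWGW D=YGYG B=YBYB
After move 2 (R'): R=RRRR U=WYWY F=GBGB D=YWYW B=GBGB
After move 3 (U): U=WWYY F=RRGB R=GBRR B=OOGB L=GBOO
After move 4 (R'): R=BRGR U=WGYO F=RWGY D=YRYB B=WOWB
Query: B face = WOWB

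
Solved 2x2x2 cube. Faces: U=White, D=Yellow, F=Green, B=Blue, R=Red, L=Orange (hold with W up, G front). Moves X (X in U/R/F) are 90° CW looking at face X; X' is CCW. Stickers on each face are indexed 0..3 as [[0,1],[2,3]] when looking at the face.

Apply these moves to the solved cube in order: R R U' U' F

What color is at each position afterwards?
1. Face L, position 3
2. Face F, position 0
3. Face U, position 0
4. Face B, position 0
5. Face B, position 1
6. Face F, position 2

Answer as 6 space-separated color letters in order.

Answer: W G Y G B B

Derivation:
After move 1 (R): R=RRRR U=WGWG F=GYGY D=YBYB B=WBWB
After move 2 (R): R=RRRR U=WYWY F=GBGB D=YWYW B=GBGB
After move 3 (U'): U=YYWW F=OOGB R=GBRR B=RRGB L=GBOO
After move 4 (U'): U=YWYW F=GBGB R=OORR B=GBGB L=RROO
After move 5 (F): F=GGBB U=YWOR R=YOWR D=ROYW L=RYOW
Query 1: L[3] = W
Query 2: F[0] = G
Query 3: U[0] = Y
Query 4: B[0] = G
Query 5: B[1] = B
Query 6: F[2] = B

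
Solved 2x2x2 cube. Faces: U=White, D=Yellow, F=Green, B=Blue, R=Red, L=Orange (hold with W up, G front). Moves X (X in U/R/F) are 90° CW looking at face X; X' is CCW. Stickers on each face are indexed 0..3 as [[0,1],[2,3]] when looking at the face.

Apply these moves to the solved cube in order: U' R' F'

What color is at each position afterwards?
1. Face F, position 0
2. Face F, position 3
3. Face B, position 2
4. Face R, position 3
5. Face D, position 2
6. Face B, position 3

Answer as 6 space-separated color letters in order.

After move 1 (U'): U=WWWW F=OOGG R=GGRR B=RRBB L=BBOO
After move 2 (R'): R=GRGR U=WBWR F=OWGW D=YOYG B=YRYB
After move 3 (F'): F=WWOG U=WBGG R=ORYR D=BOYG L=BROW
Query 1: F[0] = W
Query 2: F[3] = G
Query 3: B[2] = Y
Query 4: R[3] = R
Query 5: D[2] = Y
Query 6: B[3] = B

Answer: W G Y R Y B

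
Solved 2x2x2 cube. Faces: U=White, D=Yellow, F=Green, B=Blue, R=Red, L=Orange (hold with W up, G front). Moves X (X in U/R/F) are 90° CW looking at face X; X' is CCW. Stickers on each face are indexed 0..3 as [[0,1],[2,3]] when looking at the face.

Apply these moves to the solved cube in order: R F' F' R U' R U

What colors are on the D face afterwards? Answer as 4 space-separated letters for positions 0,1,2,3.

Answer: G G Y O

Derivation:
After move 1 (R): R=RRRR U=WGWG F=GYGY D=YBYB B=WBWB
After move 2 (F'): F=YYGG U=WGRR R=BRYR D=OOYB L=OGOW
After move 3 (F'): F=YGYG U=WGBY R=OROR D=GWYB L=OROR
After move 4 (R): R=OORR U=WGBG F=YWYB D=GWYW B=YBGB
After move 5 (U'): U=GGWB F=ORYB R=YWRR B=OOGB L=YBOR
After move 6 (R): R=RYRW U=GRWB F=OWYW D=GGYO B=BOGB
After move 7 (U): U=WGBR F=RYYW R=BORW B=YBGB L=OWOR
Query: D face = GGYO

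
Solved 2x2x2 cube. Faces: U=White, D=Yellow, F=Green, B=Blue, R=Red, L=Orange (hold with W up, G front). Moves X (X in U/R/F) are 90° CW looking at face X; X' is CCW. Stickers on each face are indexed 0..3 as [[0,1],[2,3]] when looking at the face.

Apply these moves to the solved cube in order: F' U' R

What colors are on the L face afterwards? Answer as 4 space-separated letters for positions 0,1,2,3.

Answer: B B O W

Derivation:
After move 1 (F'): F=GGGG U=WWRR R=YRYR D=OOYY L=OWOW
After move 2 (U'): U=WRWR F=OWGG R=GGYR B=YRBB L=BBOW
After move 3 (R): R=YGRG U=WWWG F=OOGY D=OBYY B=RRRB
Query: L face = BBOW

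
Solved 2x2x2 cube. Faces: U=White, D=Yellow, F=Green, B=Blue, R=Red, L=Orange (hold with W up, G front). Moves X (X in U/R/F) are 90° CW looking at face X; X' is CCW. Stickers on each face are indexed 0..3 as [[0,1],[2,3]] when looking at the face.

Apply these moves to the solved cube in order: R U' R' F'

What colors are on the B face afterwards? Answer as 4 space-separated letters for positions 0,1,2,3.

After move 1 (R): R=RRRR U=WGWG F=GYGY D=YBYB B=WBWB
After move 2 (U'): U=GGWW F=OOGY R=GYRR B=RRWB L=WBOO
After move 3 (R'): R=YRGR U=GWWR F=OGGW D=YOYY B=BRBB
After move 4 (F'): F=GWOG U=GWYG R=ORYR D=BOYY L=WROW
Query: B face = BRBB

Answer: B R B B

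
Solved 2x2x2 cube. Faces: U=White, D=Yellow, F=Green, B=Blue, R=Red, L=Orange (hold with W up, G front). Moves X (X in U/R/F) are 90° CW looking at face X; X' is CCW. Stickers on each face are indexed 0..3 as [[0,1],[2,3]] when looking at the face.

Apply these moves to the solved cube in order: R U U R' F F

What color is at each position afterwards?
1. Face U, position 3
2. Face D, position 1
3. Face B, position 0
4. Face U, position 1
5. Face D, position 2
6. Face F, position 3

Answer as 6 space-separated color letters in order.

After move 1 (R): R=RRRR U=WGWG F=GYGY D=YBYB B=WBWB
After move 2 (U): U=WWGG F=RRGY R=WBRR B=OOWB L=GYOO
After move 3 (U): U=GWGW F=WBGY R=OORR B=GYWB L=RROO
After move 4 (R'): R=OROR U=GWGG F=WWGW D=YBYY B=BYBB
After move 5 (F): F=GWWW U=GWOR R=GRGR D=OOYY L=RYOB
After move 6 (F): F=WGWW U=GWBY R=ORRR D=GGYY L=ROOO
Query 1: U[3] = Y
Query 2: D[1] = G
Query 3: B[0] = B
Query 4: U[1] = W
Query 5: D[2] = Y
Query 6: F[3] = W

Answer: Y G B W Y W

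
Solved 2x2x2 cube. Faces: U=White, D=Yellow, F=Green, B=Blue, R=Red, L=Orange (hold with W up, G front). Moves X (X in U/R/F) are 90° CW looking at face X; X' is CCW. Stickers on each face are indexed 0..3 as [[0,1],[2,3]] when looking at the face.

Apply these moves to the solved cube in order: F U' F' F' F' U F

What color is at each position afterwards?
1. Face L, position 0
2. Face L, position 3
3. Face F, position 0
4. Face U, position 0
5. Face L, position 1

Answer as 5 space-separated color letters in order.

Answer: G G G Y W

Derivation:
After move 1 (F): F=GGGG U=WWOO R=WRWR D=RRYY L=OYOY
After move 2 (U'): U=WOWO F=OYGG R=GGWR B=WRBB L=BBOY
After move 3 (F'): F=YGOG U=WOGW R=RGRR D=BYYY L=BOOW
After move 4 (F'): F=GGYO U=WORR R=YGBR D=OWYY L=BWOG
After move 5 (F'): F=GOGY U=WOYB R=WGOR D=WGYY L=BROR
After move 6 (U): U=YWBO F=WGGY R=WROR B=BRBB L=GOOR
After move 7 (F): F=GWYG U=YWRO R=BROR D=OWYY L=GWOG
Query 1: L[0] = G
Query 2: L[3] = G
Query 3: F[0] = G
Query 4: U[0] = Y
Query 5: L[1] = W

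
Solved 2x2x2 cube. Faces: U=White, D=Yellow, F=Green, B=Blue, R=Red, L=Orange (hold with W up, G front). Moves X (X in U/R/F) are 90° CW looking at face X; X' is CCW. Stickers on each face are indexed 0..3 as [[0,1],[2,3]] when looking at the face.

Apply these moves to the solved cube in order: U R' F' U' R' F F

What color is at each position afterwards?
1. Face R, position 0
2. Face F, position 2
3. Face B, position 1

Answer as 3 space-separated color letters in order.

Answer: W B R

Derivation:
After move 1 (U): U=WWWW F=RRGG R=BBRR B=OOBB L=GGOO
After move 2 (R'): R=BRBR U=WBWO F=RWGW D=YRYG B=YOYB
After move 3 (F'): F=WWRG U=WBBB R=RRYR D=GOYG L=GOOW
After move 4 (U'): U=BBWB F=GORG R=WWYR B=RRYB L=YOOW
After move 5 (R'): R=WRWY U=BYWR F=GBRB D=GOYG B=GROB
After move 6 (F): F=RGBB U=BYWO R=WRRY D=WWYG L=YGOO
After move 7 (F): F=BRBG U=BYOG R=WROY D=RWYG L=YWOW
Query 1: R[0] = W
Query 2: F[2] = B
Query 3: B[1] = R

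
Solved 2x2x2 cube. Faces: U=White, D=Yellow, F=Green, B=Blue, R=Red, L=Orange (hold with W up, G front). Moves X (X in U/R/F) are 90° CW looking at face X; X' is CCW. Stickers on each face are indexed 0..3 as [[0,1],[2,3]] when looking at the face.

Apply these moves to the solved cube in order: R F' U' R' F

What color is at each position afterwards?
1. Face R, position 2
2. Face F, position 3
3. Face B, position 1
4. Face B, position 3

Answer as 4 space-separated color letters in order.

Answer: B R R B

Derivation:
After move 1 (R): R=RRRR U=WGWG F=GYGY D=YBYB B=WBWB
After move 2 (F'): F=YYGG U=WGRR R=BRYR D=OOYB L=OGOW
After move 3 (U'): U=GRWR F=OGGG R=YYYR B=BRWB L=WBOW
After move 4 (R'): R=YRYY U=GWWB F=ORGR D=OGYG B=BROB
After move 5 (F): F=GORR U=GWWB R=WRBY D=YYYG L=WOOG
Query 1: R[2] = B
Query 2: F[3] = R
Query 3: B[1] = R
Query 4: B[3] = B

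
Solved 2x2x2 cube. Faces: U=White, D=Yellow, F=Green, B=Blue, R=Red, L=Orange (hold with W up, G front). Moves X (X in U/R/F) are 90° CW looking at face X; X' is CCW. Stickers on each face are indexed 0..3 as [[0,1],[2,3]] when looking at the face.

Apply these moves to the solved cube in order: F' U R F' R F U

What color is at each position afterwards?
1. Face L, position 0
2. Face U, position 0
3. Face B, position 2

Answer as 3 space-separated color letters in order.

Answer: Y R R

Derivation:
After move 1 (F'): F=GGGG U=WWRR R=YRYR D=OOYY L=OWOW
After move 2 (U): U=RWRW F=YRGG R=BBYR B=OWBB L=GGOW
After move 3 (R): R=YBRB U=RRRG F=YOGY D=OBYO B=WWWB
After move 4 (F'): F=OYYG U=RRYR R=BBOB D=GWYO L=GGOR
After move 5 (R): R=OBBB U=RYYG F=OWYO D=GWYW B=RWRB
After move 6 (F): F=YOOW U=RYRG R=YBGB D=BOYW L=GGOW
After move 7 (U): U=RRGY F=YBOW R=RWGB B=GGRB L=YOOW
Query 1: L[0] = Y
Query 2: U[0] = R
Query 3: B[2] = R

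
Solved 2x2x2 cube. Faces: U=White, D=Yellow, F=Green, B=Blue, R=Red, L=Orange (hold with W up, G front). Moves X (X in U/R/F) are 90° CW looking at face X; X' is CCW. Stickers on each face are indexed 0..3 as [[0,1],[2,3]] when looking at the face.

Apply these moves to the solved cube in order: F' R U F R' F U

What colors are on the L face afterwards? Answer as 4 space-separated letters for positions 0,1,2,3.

Answer: Y G O Y

Derivation:
After move 1 (F'): F=GGGG U=WWRR R=YRYR D=OOYY L=OWOW
After move 2 (R): R=YYRR U=WGRG F=GOGY D=OBYB B=RBWB
After move 3 (U): U=RWGG F=YYGY R=RBRR B=OWWB L=GOOW
After move 4 (F): F=GYYY U=RWWO R=GBGR D=RRYB L=GOOB
After move 5 (R'): R=BRGG U=RWWO F=GWYO D=RYYY B=BWRB
After move 6 (F): F=YGOW U=RWBO R=WROG D=GBYY L=GROY
After move 7 (U): U=BROW F=WROW R=BWOG B=GRRB L=YGOY
Query: L face = YGOY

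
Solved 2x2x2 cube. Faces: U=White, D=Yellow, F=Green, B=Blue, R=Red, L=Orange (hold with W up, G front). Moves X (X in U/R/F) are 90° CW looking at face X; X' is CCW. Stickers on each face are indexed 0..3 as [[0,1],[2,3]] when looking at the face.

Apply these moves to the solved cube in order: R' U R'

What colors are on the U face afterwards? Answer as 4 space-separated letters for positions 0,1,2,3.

Answer: W Y B O

Derivation:
After move 1 (R'): R=RRRR U=WBWB F=GWGW D=YGYG B=YBYB
After move 2 (U): U=WWBB F=RRGW R=YBRR B=OOYB L=GWOO
After move 3 (R'): R=BRYR U=WYBO F=RWGB D=YRYW B=GOGB
Query: U face = WYBO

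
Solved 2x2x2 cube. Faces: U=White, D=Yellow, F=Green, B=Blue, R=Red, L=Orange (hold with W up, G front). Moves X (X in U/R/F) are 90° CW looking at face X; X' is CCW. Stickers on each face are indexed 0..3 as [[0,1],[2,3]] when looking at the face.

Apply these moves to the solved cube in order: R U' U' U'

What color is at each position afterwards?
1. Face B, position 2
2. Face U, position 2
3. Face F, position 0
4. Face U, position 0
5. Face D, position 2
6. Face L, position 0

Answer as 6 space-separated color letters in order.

After move 1 (R): R=RRRR U=WGWG F=GYGY D=YBYB B=WBWB
After move 2 (U'): U=GGWW F=OOGY R=GYRR B=RRWB L=WBOO
After move 3 (U'): U=GWGW F=WBGY R=OORR B=GYWB L=RROO
After move 4 (U'): U=WWGG F=RRGY R=WBRR B=OOWB L=GYOO
Query 1: B[2] = W
Query 2: U[2] = G
Query 3: F[0] = R
Query 4: U[0] = W
Query 5: D[2] = Y
Query 6: L[0] = G

Answer: W G R W Y G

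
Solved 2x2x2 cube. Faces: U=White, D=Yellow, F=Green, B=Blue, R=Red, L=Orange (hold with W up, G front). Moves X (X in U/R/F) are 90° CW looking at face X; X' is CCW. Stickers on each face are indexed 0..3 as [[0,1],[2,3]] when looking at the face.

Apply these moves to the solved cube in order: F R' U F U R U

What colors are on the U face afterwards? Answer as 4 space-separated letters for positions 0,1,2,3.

Answer: W Y R B

Derivation:
After move 1 (F): F=GGGG U=WWOO R=WRWR D=RRYY L=OYOY
After move 2 (R'): R=RRWW U=WBOB F=GWGO D=RGYG B=YBRB
After move 3 (U): U=OWBB F=RRGO R=YBWW B=OYRB L=GWOY
After move 4 (F): F=GROR U=OWYW R=BBBW D=WYYG L=GROG
After move 5 (U): U=YOWW F=BBOR R=OYBW B=GRRB L=GROG
After move 6 (R): R=BOWY U=YBWR F=BYOG D=WRYG B=WROB
After move 7 (U): U=WYRB F=BOOG R=WRWY B=GROB L=BYOG
Query: U face = WYRB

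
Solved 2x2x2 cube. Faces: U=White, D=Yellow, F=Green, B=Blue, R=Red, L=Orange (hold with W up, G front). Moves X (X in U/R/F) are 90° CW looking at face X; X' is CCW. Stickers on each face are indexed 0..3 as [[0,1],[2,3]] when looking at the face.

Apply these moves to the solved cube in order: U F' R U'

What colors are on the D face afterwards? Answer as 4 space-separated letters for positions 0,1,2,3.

After move 1 (U): U=WWWW F=RRGG R=BBRR B=OOBB L=GGOO
After move 2 (F'): F=RGRG U=WWBR R=YBYR D=GOYY L=GWOW
After move 3 (R): R=YYRB U=WGBG F=RORY D=GBYO B=ROWB
After move 4 (U'): U=GGWB F=GWRY R=RORB B=YYWB L=ROOW
Query: D face = GBYO

Answer: G B Y O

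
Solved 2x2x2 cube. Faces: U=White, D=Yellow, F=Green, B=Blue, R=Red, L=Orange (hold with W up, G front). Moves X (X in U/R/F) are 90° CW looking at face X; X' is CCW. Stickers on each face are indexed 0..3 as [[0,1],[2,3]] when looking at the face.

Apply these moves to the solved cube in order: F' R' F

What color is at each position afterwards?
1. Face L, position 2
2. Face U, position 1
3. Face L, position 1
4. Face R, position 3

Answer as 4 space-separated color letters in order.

Answer: O B O Y

Derivation:
After move 1 (F'): F=GGGG U=WWRR R=YRYR D=OOYY L=OWOW
After move 2 (R'): R=RRYY U=WBRB F=GWGR D=OGYG B=YBOB
After move 3 (F): F=GGRW U=WBWW R=RRBY D=YRYG L=OOOG
Query 1: L[2] = O
Query 2: U[1] = B
Query 3: L[1] = O
Query 4: R[3] = Y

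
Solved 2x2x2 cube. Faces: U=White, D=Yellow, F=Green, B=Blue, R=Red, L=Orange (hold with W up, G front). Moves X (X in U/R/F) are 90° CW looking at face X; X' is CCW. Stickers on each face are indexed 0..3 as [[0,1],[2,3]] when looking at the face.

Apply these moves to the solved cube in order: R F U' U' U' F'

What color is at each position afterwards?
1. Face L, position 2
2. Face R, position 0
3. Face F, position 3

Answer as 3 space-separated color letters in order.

After move 1 (R): R=RRRR U=WGWG F=GYGY D=YBYB B=WBWB
After move 2 (F): F=GGYY U=WGOO R=WRGR D=RRYB L=OYOB
After move 3 (U'): U=GOWO F=OYYY R=GGGR B=WRWB L=WBOB
After move 4 (U'): U=OOGW F=WBYY R=OYGR B=GGWB L=WROB
After move 5 (U'): U=OWOG F=WRYY R=WBGR B=OYWB L=GGOB
After move 6 (F'): F=RYWY U=OWWG R=RBRR D=GBYB L=GGOO
Query 1: L[2] = O
Query 2: R[0] = R
Query 3: F[3] = Y

Answer: O R Y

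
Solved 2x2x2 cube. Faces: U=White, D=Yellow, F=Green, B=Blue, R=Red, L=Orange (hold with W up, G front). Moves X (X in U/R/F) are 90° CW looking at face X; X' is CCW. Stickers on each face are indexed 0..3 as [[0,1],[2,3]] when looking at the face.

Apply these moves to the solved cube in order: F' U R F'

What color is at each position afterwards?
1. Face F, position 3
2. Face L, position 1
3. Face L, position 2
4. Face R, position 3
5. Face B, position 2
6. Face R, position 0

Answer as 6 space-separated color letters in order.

Answer: G G O B W B

Derivation:
After move 1 (F'): F=GGGG U=WWRR R=YRYR D=OOYY L=OWOW
After move 2 (U): U=RWRW F=YRGG R=BBYR B=OWBB L=GGOW
After move 3 (R): R=YBRB U=RRRG F=YOGY D=OBYO B=WWWB
After move 4 (F'): F=OYYG U=RRYR R=BBOB D=GWYO L=GGOR
Query 1: F[3] = G
Query 2: L[1] = G
Query 3: L[2] = O
Query 4: R[3] = B
Query 5: B[2] = W
Query 6: R[0] = B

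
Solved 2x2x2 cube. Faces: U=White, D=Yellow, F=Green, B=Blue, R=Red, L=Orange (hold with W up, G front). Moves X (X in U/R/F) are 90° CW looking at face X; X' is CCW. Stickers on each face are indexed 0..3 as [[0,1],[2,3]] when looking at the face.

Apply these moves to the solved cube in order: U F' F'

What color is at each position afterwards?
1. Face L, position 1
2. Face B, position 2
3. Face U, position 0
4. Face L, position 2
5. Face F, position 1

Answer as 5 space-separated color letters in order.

Answer: R B W O G

Derivation:
After move 1 (U): U=WWWW F=RRGG R=BBRR B=OOBB L=GGOO
After move 2 (F'): F=RGRG U=WWBR R=YBYR D=GOYY L=GWOW
After move 3 (F'): F=GGRR U=WWYY R=OBGR D=WWYY L=GROB
Query 1: L[1] = R
Query 2: B[2] = B
Query 3: U[0] = W
Query 4: L[2] = O
Query 5: F[1] = G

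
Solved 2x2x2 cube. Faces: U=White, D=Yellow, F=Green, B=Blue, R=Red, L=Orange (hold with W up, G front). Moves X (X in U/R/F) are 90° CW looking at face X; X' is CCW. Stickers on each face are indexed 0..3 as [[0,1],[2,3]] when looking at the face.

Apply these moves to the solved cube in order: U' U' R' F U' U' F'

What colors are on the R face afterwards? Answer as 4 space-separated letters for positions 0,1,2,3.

Answer: O Y O R

Derivation:
After move 1 (U'): U=WWWW F=OOGG R=GGRR B=RRBB L=BBOO
After move 2 (U'): U=WWWW F=BBGG R=OORR B=GGBB L=RROO
After move 3 (R'): R=OROR U=WBWG F=BWGW D=YBYG B=YGYB
After move 4 (F): F=GBWW U=WBOR R=WRGR D=OOYG L=RYOB
After move 5 (U'): U=BRWO F=RYWW R=GBGR B=WRYB L=YGOB
After move 6 (U'): U=ROBW F=YGWW R=RYGR B=GBYB L=WROB
After move 7 (F'): F=GWYW U=RORG R=OYOR D=RBYG L=WWOB
Query: R face = OYOR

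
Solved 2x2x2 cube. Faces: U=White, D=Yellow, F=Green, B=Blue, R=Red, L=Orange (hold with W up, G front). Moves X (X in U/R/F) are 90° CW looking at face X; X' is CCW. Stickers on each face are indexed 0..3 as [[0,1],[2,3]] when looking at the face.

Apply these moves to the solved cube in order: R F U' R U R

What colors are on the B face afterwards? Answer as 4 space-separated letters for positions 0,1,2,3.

After move 1 (R): R=RRRR U=WGWG F=GYGY D=YBYB B=WBWB
After move 2 (F): F=GGYY U=WGOO R=WRGR D=RRYB L=OYOB
After move 3 (U'): U=GOWO F=OYYY R=GGGR B=WRWB L=WBOB
After move 4 (R): R=GGRG U=GYWY F=ORYB D=RWYW B=OROB
After move 5 (U): U=WGYY F=GGYB R=ORRG B=WBOB L=OROB
After move 6 (R): R=ROGR U=WGYB F=GWYW D=ROYW B=YBGB
Query: B face = YBGB

Answer: Y B G B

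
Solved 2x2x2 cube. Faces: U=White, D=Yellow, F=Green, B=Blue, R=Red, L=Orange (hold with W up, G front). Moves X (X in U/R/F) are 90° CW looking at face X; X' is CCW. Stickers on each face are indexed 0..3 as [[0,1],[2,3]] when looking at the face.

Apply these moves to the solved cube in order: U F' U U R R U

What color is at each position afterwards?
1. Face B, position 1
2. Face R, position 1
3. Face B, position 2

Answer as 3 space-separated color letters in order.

Answer: B G O

Derivation:
After move 1 (U): U=WWWW F=RRGG R=BBRR B=OOBB L=GGOO
After move 2 (F'): F=RGRG U=WWBR R=YBYR D=GOYY L=GWOW
After move 3 (U): U=BWRW F=YBRG R=OOYR B=GWBB L=RGOW
After move 4 (U): U=RBWW F=OORG R=GWYR B=RGBB L=YBOW
After move 5 (R): R=YGRW U=ROWG F=OORY D=GBYR B=WGBB
After move 6 (R): R=RYWG U=ROWY F=OBRR D=GBYW B=GGOB
After move 7 (U): U=WRYO F=RYRR R=GGWG B=YBOB L=OBOW
Query 1: B[1] = B
Query 2: R[1] = G
Query 3: B[2] = O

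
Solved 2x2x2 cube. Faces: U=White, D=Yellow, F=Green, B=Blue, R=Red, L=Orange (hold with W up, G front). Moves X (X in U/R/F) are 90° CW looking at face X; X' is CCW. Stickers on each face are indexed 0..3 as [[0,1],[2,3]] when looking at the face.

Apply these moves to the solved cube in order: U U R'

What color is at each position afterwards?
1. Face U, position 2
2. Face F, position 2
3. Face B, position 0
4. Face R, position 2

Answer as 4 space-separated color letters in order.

Answer: W G Y O

Derivation:
After move 1 (U): U=WWWW F=RRGG R=BBRR B=OOBB L=GGOO
After move 2 (U): U=WWWW F=BBGG R=OORR B=GGBB L=RROO
After move 3 (R'): R=OROR U=WBWG F=BWGW D=YBYG B=YGYB
Query 1: U[2] = W
Query 2: F[2] = G
Query 3: B[0] = Y
Query 4: R[2] = O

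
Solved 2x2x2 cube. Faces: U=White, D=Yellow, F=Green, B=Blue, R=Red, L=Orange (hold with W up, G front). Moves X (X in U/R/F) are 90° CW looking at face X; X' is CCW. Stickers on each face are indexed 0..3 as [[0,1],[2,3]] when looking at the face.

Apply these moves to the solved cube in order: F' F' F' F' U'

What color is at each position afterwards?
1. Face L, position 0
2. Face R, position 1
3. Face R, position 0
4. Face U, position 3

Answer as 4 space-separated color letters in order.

After move 1 (F'): F=GGGG U=WWRR R=YRYR D=OOYY L=OWOW
After move 2 (F'): F=GGGG U=WWYY R=OROR D=WWYY L=OROR
After move 3 (F'): F=GGGG U=WWOO R=WRWR D=RRYY L=OYOY
After move 4 (F'): F=GGGG U=WWWW R=RRRR D=YYYY L=OOOO
After move 5 (U'): U=WWWW F=OOGG R=GGRR B=RRBB L=BBOO
Query 1: L[0] = B
Query 2: R[1] = G
Query 3: R[0] = G
Query 4: U[3] = W

Answer: B G G W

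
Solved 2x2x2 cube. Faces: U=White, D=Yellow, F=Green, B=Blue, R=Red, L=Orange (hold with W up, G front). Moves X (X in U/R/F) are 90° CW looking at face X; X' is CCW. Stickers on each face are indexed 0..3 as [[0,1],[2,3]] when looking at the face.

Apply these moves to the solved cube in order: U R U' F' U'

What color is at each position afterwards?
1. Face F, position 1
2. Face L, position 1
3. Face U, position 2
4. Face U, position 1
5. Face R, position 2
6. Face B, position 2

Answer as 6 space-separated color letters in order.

After move 1 (U): U=WWWW F=RRGG R=BBRR B=OOBB L=GGOO
After move 2 (R): R=RBRB U=WRWG F=RYGY D=YBYO B=WOWB
After move 3 (U'): U=RGWW F=GGGY R=RYRB B=RBWB L=WOOO
After move 4 (F'): F=GYGG U=RGRR R=BYYB D=OOYO L=WWOW
After move 5 (U'): U=GRRR F=WWGG R=GYYB B=BYWB L=RBOW
Query 1: F[1] = W
Query 2: L[1] = B
Query 3: U[2] = R
Query 4: U[1] = R
Query 5: R[2] = Y
Query 6: B[2] = W

Answer: W B R R Y W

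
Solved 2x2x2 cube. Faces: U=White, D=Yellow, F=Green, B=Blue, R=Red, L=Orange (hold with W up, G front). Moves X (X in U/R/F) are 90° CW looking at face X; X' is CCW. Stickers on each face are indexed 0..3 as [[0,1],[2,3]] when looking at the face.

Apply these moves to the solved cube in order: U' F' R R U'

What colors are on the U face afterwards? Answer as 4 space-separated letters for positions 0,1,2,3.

Answer: O Y W G

Derivation:
After move 1 (U'): U=WWWW F=OOGG R=GGRR B=RRBB L=BBOO
After move 2 (F'): F=OGOG U=WWGR R=YGYR D=BOYY L=BWOW
After move 3 (R): R=YYRG U=WGGG F=OOOY D=BBYR B=RRWB
After move 4 (R): R=RYGY U=WOGY F=OBOR D=BWYR B=GRGB
After move 5 (U'): U=OYWG F=BWOR R=OBGY B=RYGB L=GROW
Query: U face = OYWG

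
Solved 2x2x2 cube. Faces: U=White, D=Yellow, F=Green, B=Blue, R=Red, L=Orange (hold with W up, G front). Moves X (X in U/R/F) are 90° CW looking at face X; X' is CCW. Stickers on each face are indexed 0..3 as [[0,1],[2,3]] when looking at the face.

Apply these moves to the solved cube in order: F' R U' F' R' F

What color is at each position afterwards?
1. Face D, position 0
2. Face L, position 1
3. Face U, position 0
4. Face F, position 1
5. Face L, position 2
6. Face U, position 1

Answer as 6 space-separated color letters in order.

Answer: B B G W O W

Derivation:
After move 1 (F'): F=GGGG U=WWRR R=YRYR D=OOYY L=OWOW
After move 2 (R): R=YYRR U=WGRG F=GOGY D=OBYB B=RBWB
After move 3 (U'): U=GGWR F=OWGY R=GORR B=YYWB L=RBOW
After move 4 (F'): F=WYOG U=GGGR R=BOOR D=BWYB L=RROW
After move 5 (R'): R=ORBO U=GWGY F=WGOR D=BYYG B=BYWB
After move 6 (F): F=OWRG U=GWWR R=GRYO D=BOYG L=RBOY
Query 1: D[0] = B
Query 2: L[1] = B
Query 3: U[0] = G
Query 4: F[1] = W
Query 5: L[2] = O
Query 6: U[1] = W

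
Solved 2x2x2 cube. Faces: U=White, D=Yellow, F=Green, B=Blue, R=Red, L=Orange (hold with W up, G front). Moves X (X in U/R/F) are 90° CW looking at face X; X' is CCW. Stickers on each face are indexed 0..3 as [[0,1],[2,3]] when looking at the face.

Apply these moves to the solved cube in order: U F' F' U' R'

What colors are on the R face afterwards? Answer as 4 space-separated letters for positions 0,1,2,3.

After move 1 (U): U=WWWW F=RRGG R=BBRR B=OOBB L=GGOO
After move 2 (F'): F=RGRG U=WWBR R=YBYR D=GOYY L=GWOW
After move 3 (F'): F=GGRR U=WWYY R=OBGR D=WWYY L=GROB
After move 4 (U'): U=WYWY F=GRRR R=GGGR B=OBBB L=OOOB
After move 5 (R'): R=GRGG U=WBWO F=GYRY D=WRYR B=YBWB
Query: R face = GRGG

Answer: G R G G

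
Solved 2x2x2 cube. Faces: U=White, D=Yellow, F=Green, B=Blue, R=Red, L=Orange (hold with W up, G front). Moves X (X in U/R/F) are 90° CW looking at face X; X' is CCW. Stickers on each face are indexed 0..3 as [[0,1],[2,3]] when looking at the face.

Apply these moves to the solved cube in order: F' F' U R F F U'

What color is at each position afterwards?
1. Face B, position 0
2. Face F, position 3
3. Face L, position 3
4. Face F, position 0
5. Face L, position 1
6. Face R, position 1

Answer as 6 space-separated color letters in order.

Answer: R O O G R G

Derivation:
After move 1 (F'): F=GGGG U=WWRR R=YRYR D=OOYY L=OWOW
After move 2 (F'): F=GGGG U=WWYY R=OROR D=WWYY L=OROR
After move 3 (U): U=YWYW F=ORGG R=BBOR B=ORBB L=GGOR
After move 4 (R): R=OBRB U=YRYG F=OWGY D=WBYO B=WRWB
After move 5 (F): F=GOYW U=YRRG R=YBGB D=ROYO L=GWOB
After move 6 (F): F=YGWO U=YRBW R=RBGB D=GYYO L=GROO
After move 7 (U'): U=RWYB F=GRWO R=YGGB B=RBWB L=WROO
Query 1: B[0] = R
Query 2: F[3] = O
Query 3: L[3] = O
Query 4: F[0] = G
Query 5: L[1] = R
Query 6: R[1] = G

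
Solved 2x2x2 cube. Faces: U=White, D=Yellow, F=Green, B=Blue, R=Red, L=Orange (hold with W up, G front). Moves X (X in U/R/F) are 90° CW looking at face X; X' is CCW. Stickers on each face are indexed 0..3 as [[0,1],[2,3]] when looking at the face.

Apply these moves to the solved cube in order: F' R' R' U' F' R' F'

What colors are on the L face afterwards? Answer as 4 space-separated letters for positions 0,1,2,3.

Answer: G R O G

Derivation:
After move 1 (F'): F=GGGG U=WWRR R=YRYR D=OOYY L=OWOW
After move 2 (R'): R=RRYY U=WBRB F=GWGR D=OGYG B=YBOB
After move 3 (R'): R=RYRY U=WORY F=GBGB D=OWYR B=GBGB
After move 4 (U'): U=OYWR F=OWGB R=GBRY B=RYGB L=GBOW
After move 5 (F'): F=WBOG U=OYGR R=WBOY D=BWYR L=GROW
After move 6 (R'): R=BYWO U=OGGR F=WYOR D=BBYG B=RYWB
After move 7 (F'): F=YRWO U=OGBW R=BYBO D=RWYG L=GROG
Query: L face = GROG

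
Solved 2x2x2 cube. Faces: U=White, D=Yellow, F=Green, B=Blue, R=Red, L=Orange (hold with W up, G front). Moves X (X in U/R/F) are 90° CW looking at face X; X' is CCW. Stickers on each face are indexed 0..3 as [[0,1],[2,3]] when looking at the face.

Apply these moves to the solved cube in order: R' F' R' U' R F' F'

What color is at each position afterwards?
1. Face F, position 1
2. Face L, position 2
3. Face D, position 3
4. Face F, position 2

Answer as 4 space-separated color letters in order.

Answer: G O R W

Derivation:
After move 1 (R'): R=RRRR U=WBWB F=GWGW D=YGYG B=YBYB
After move 2 (F'): F=WWGG U=WBRR R=GRYR D=OOYG L=OBOW
After move 3 (R'): R=RRGY U=WYRY F=WBGR D=OWYG B=GBOB
After move 4 (U'): U=YYWR F=OBGR R=WBGY B=RROB L=GBOW
After move 5 (R): R=GWYB U=YBWR F=OWGG D=OOYR B=RRYB
After move 6 (F'): F=WGOG U=YBGY R=OWOB D=BWYR L=GROW
After move 7 (F'): F=GGWO U=YBOO R=WWBB D=RWYR L=GYOG
Query 1: F[1] = G
Query 2: L[2] = O
Query 3: D[3] = R
Query 4: F[2] = W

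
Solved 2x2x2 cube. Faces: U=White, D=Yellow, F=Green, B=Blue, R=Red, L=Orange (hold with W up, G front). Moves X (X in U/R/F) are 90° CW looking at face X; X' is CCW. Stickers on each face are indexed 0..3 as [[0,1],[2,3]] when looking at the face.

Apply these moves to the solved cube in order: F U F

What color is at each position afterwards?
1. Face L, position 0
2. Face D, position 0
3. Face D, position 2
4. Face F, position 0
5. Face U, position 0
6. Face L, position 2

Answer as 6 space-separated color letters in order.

After move 1 (F): F=GGGG U=WWOO R=WRWR D=RRYY L=OYOY
After move 2 (U): U=OWOW F=WRGG R=BBWR B=OYBB L=GGOY
After move 3 (F): F=GWGR U=OWYG R=OBWR D=WBYY L=GROR
Query 1: L[0] = G
Query 2: D[0] = W
Query 3: D[2] = Y
Query 4: F[0] = G
Query 5: U[0] = O
Query 6: L[2] = O

Answer: G W Y G O O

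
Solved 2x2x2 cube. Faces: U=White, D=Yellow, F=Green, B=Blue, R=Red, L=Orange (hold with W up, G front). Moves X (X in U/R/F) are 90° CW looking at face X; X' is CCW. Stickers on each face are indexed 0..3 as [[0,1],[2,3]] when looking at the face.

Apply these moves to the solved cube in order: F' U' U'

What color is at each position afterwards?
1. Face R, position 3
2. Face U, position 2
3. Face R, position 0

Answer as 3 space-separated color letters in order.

Answer: R W O

Derivation:
After move 1 (F'): F=GGGG U=WWRR R=YRYR D=OOYY L=OWOW
After move 2 (U'): U=WRWR F=OWGG R=GGYR B=YRBB L=BBOW
After move 3 (U'): U=RRWW F=BBGG R=OWYR B=GGBB L=YROW
Query 1: R[3] = R
Query 2: U[2] = W
Query 3: R[0] = O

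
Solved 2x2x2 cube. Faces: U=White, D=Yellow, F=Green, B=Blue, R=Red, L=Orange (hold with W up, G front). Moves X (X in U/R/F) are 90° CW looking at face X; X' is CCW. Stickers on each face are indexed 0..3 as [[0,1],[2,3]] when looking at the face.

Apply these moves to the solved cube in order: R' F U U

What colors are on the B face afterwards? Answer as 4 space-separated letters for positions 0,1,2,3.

Answer: G G Y B

Derivation:
After move 1 (R'): R=RRRR U=WBWB F=GWGW D=YGYG B=YBYB
After move 2 (F): F=GGWW U=WBOO R=WRBR D=RRYG L=OYOG
After move 3 (U): U=OWOB F=WRWW R=YBBR B=OYYB L=GGOG
After move 4 (U): U=OOBW F=YBWW R=OYBR B=GGYB L=WROG
Query: B face = GGYB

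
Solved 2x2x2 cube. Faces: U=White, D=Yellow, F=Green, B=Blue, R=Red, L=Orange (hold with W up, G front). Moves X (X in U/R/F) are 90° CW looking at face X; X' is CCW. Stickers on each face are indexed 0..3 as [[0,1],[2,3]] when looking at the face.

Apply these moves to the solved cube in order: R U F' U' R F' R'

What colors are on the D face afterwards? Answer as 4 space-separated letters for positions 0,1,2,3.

After move 1 (R): R=RRRR U=WGWG F=GYGY D=YBYB B=WBWB
After move 2 (U): U=WWGG F=RRGY R=WBRR B=OOWB L=GYOO
After move 3 (F'): F=RYRG U=WWWR R=BBYR D=YOYB L=GGOG
After move 4 (U'): U=WRWW F=GGRG R=RYYR B=BBWB L=OOOG
After move 5 (R): R=YRRY U=WGWG F=GORB D=YWYB B=WBRB
After move 6 (F'): F=OBGR U=WGYR R=WRYY D=OGYB L=OGOW
After move 7 (R'): R=RYWY U=WRYW F=OGGR D=OBYR B=BBGB
Query: D face = OBYR

Answer: O B Y R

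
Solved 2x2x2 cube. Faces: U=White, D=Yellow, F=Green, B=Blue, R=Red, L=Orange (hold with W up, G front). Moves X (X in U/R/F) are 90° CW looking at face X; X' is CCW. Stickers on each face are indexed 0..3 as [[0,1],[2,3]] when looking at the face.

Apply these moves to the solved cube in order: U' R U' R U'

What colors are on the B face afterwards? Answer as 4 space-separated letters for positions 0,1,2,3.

After move 1 (U'): U=WWWW F=OOGG R=GGRR B=RRBB L=BBOO
After move 2 (R): R=RGRG U=WOWG F=OYGY D=YBYR B=WRWB
After move 3 (U'): U=OGWW F=BBGY R=OYRG B=RGWB L=WROO
After move 4 (R): R=ROGY U=OBWY F=BBGR D=YWYR B=WGGB
After move 5 (U'): U=BYOW F=WRGR R=BBGY B=ROGB L=WGOO
Query: B face = ROGB

Answer: R O G B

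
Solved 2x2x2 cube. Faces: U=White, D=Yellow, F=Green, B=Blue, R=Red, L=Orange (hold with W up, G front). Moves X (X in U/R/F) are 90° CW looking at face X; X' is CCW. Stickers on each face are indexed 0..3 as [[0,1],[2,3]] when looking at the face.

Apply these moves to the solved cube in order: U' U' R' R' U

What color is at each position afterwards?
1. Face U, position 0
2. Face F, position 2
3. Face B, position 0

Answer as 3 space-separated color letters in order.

Answer: W G R

Derivation:
After move 1 (U'): U=WWWW F=OOGG R=GGRR B=RRBB L=BBOO
After move 2 (U'): U=WWWW F=BBGG R=OORR B=GGBB L=RROO
After move 3 (R'): R=OROR U=WBWG F=BWGW D=YBYG B=YGYB
After move 4 (R'): R=RROO U=WYWY F=BBGG D=YWYW B=GGBB
After move 5 (U): U=WWYY F=RRGG R=GGOO B=RRBB L=BBOO
Query 1: U[0] = W
Query 2: F[2] = G
Query 3: B[0] = R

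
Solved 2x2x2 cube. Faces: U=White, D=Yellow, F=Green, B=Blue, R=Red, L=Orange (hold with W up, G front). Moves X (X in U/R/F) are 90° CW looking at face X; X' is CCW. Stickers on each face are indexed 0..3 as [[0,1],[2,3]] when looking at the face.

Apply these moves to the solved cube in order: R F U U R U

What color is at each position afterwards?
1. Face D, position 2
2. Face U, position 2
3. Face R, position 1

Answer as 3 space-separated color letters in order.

After move 1 (R): R=RRRR U=WGWG F=GYGY D=YBYB B=WBWB
After move 2 (F): F=GGYY U=WGOO R=WRGR D=RRYB L=OYOB
After move 3 (U): U=OWOG F=WRYY R=WBGR B=OYWB L=GGOB
After move 4 (U): U=OOGW F=WBYY R=OYGR B=GGWB L=WROB
After move 5 (R): R=GORY U=OBGY F=WRYB D=RWYG B=WGOB
After move 6 (U): U=GOYB F=GOYB R=WGRY B=WROB L=WROB
Query 1: D[2] = Y
Query 2: U[2] = Y
Query 3: R[1] = G

Answer: Y Y G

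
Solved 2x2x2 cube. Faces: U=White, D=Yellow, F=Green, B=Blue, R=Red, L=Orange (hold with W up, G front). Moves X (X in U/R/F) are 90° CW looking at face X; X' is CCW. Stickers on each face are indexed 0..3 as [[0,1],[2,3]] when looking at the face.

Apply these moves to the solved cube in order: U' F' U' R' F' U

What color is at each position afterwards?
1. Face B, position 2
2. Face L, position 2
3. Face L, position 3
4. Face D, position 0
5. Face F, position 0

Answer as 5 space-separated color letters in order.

Answer: O O W R W

Derivation:
After move 1 (U'): U=WWWW F=OOGG R=GGRR B=RRBB L=BBOO
After move 2 (F'): F=OGOG U=WWGR R=YGYR D=BOYY L=BWOW
After move 3 (U'): U=WRWG F=BWOG R=OGYR B=YGBB L=RROW
After move 4 (R'): R=GROY U=WBWY F=BROG D=BWYG B=YGOB
After move 5 (F'): F=RGBO U=WBGO R=WRBY D=RWYG L=RYOW
After move 6 (U): U=GWOB F=WRBO R=YGBY B=RYOB L=RGOW
Query 1: B[2] = O
Query 2: L[2] = O
Query 3: L[3] = W
Query 4: D[0] = R
Query 5: F[0] = W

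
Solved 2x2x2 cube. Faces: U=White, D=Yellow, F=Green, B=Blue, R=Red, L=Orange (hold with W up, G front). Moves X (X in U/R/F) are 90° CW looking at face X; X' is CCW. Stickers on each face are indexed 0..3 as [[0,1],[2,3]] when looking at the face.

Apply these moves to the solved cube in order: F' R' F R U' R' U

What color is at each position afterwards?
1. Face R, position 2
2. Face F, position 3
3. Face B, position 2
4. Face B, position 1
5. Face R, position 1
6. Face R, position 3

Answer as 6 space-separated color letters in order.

Answer: G W O B R Y

Derivation:
After move 1 (F'): F=GGGG U=WWRR R=YRYR D=OOYY L=OWOW
After move 2 (R'): R=RRYY U=WBRB F=GWGR D=OGYG B=YBOB
After move 3 (F): F=GGRW U=WBWW R=RRBY D=YRYG L=OOOG
After move 4 (R): R=BRYR U=WGWW F=GRRG D=YOYY B=WBBB
After move 5 (U'): U=GWWW F=OORG R=GRYR B=BRBB L=WBOG
After move 6 (R'): R=RRGY U=GBWB F=OWRW D=YOYG B=YROB
After move 7 (U): U=WGBB F=RRRW R=YRGY B=WBOB L=OWOG
Query 1: R[2] = G
Query 2: F[3] = W
Query 3: B[2] = O
Query 4: B[1] = B
Query 5: R[1] = R
Query 6: R[3] = Y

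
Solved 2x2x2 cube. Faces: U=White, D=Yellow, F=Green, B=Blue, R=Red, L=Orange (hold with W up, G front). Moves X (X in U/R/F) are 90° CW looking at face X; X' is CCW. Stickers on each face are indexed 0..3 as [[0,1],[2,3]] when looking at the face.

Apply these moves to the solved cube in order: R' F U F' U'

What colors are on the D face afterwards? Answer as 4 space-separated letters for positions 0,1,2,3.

Answer: G G Y G

Derivation:
After move 1 (R'): R=RRRR U=WBWB F=GWGW D=YGYG B=YBYB
After move 2 (F): F=GGWW U=WBOO R=WRBR D=RRYG L=OYOG
After move 3 (U): U=OWOB F=WRWW R=YBBR B=OYYB L=GGOG
After move 4 (F'): F=RWWW U=OWYB R=RBRR D=GGYG L=GBOO
After move 5 (U'): U=WBOY F=GBWW R=RWRR B=RBYB L=OYOO
Query: D face = GGYG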